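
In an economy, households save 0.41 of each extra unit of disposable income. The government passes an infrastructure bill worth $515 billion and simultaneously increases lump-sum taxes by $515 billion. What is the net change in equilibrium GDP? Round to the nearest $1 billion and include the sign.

MPC = 1 − MPS = 1 − 0.41 = 0.59.
Expenditure multiplier = 1/(1 − MPC) = 1/(1 − 0.59) = 1/0.41 ≈ 2.439.
ΔG contributes k·ΔG = (+$515 billion) / 0.41 ≈ +$1,256.1 billion.
ΔT of +$515 billion changes first-round spending by −c·ΔT = −$303.85 billion, contributing k·(−c·ΔT) = (−$303.85 billion) / 0.41 ≈ −$741.1 billion.
With ΔG = ΔT and no other leakages, the balanced-budget multiplier is 1, so ΔY = ΔG = +$515 billion.

+$515 billion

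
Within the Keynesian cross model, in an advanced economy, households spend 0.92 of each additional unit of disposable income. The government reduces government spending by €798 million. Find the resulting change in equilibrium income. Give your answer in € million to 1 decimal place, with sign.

−€9,975.0 million

Expenditure multiplier = 1/(1 − MPC) = 1/(1 − 0.92) = 1/0.08 = 12.5.
ΔY = k × ΔG = (−€798 million) / 0.08 = −€9,975 million.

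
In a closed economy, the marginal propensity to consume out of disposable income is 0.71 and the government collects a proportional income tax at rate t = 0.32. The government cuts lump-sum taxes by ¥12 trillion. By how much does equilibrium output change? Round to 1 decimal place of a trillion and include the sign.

+¥16.5 trillion

A lump-sum tax change of −¥12 trillion shifts disposable income by +¥12 trillion; first-round consumption changes by −c × ΔT = −0.71 × (−¥12 trillion) = +¥8.52 trillion.
Expenditure multiplier = 1/(1 − c(1−t)) = 1/(1 − 0.71×0.68) = 1/0.5172 ≈ 1.933.
The tax multiplier is −c × k ≈ −1.373, so ΔY = k × (−c·ΔT) = (+¥8.52 trillion) / 0.5172 ≈ +¥16.5 trillion.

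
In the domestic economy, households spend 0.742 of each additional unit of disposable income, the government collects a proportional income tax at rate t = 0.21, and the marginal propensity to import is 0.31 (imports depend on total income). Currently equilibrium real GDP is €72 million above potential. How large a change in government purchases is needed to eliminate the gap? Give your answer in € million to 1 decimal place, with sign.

Spending multiplier = 1/(1 − c(1−t) + m) = 1/(1 − 0.742×0.79 + 0.31) = 1/0.72382 ≈ 1.382.
Need ΔY = −€72 million, so ΔG = ΔY/k = (−€72 million) × 0.72382 ≈ −€52.1 million.
The government should cut government purchases by €52.1 million.

−€52.1 million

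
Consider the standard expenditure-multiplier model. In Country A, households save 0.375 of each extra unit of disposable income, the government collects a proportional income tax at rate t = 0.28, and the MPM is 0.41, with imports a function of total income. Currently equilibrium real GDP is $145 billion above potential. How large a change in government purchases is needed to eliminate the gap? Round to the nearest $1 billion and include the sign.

−$139 billion

MPC = 1 − MPS = 1 − 0.375 = 0.625.
Spending multiplier = 1/(1 − c(1−t) + m) = 1/(1 − 0.625×0.72 + 0.41) = 1/0.96 ≈ 1.042.
Need ΔY = −$145 billion, so ΔG = ΔY/k = (−$145 billion) × 0.96 ≈ −$139 billion.
The government should cut government purchases by $139 billion.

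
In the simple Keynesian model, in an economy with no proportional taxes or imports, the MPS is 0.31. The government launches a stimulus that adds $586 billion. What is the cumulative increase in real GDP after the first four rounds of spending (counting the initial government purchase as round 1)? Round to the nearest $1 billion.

MPC = 1 − MPS = 1 − 0.31 = 0.69.
Round 1 adds ΔG = $586 billion; each later round is MPC = 0.69 times the previous.
After 4 rounds: 586 + 404.34 + 278.9946 + 192.506274 = ΔG·(1 − c^4)/(1 − c) = 586 × (1 − 0.22667121)/0.31 ≈ $1,462 billion.

$1,462 billion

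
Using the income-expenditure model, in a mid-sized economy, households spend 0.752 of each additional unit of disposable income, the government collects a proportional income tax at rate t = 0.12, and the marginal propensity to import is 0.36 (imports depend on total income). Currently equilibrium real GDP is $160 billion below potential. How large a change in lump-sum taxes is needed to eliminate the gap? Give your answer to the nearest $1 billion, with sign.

−$149 billion

Spending multiplier = 1/(1 − c(1−t) + m) = 1/(1 − 0.752×0.88 + 0.36) = 1/0.69824 ≈ 1.432.
Tax multiplier = −c·k = −0.752/0.69824 ≈ −1.077. Need ΔY = +$160 billion, so ΔT = ΔY/(−c·k) = −(+$160 billion) × 0.69824 / 0.752 ≈ −$149 billion.
The government should cut lump-sum taxes by $149 billion.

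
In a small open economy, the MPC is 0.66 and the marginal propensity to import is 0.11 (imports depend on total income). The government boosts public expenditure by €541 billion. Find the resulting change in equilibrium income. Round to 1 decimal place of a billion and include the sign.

Expenditure multiplier = 1/(1 − c + m) = 1/(1 − 0.66 + 0.11) = 1/0.45 ≈ 2.222.
ΔY = k × ΔG = (+€541 billion) / 0.45 ≈ +€1,202.2 billion.

+€1,202.2 billion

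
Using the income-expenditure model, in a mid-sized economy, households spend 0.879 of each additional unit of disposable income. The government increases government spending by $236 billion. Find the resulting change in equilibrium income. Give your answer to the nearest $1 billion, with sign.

Expenditure multiplier = 1/(1 − MPC) = 1/(1 − 0.879) = 1/0.121 ≈ 8.264.
ΔY = k × ΔG = (+$236 billion) / 0.121 ≈ +$1,950 billion.

+$1,950 billion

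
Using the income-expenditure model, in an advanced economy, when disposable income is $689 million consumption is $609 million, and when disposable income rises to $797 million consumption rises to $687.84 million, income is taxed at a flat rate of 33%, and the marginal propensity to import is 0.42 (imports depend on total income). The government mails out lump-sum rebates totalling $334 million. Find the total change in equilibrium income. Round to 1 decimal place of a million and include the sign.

+$261.9 million

MPC = ΔC/ΔYd = (687.84 − 609)/(797 − 689) = 78.84/108 = 0.73.
A lump-sum tax change of −$334 million shifts disposable income by +$334 million; first-round consumption changes by −c × ΔT = −0.73 × (−$334 million) = +$243.82 million.
Expenditure multiplier = 1/(1 − c(1−t) + m) = 1/(1 − 0.73×0.67 + 0.42) = 1/0.9309 ≈ 1.074.
The tax multiplier is −c × k ≈ −0.784, so ΔY = k × (−c·ΔT) = (+$243.82 million) / 0.9309 ≈ +$261.9 million.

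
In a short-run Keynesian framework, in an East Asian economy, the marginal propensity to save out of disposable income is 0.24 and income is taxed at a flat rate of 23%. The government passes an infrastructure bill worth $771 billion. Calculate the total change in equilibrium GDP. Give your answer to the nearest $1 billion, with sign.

MPC = 1 − MPS = 1 − 0.24 = 0.76.
Spending multiplier = 1/(1 − c(1−t)) = 1/(1 − 0.76×0.77) = 1/0.4148 ≈ 2.411.
ΔY = k × ΔG = (+$771 billion) / 0.4148 ≈ +$1,859 billion.

+$1,859 billion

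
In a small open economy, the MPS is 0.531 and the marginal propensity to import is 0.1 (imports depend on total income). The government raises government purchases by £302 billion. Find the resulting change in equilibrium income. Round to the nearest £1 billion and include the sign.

+£479 billion

MPC = 1 − MPS = 1 − 0.531 = 0.469.
Government-spending multiplier = 1/(1 − c + m) = 1/(1 − 0.469 + 0.1) = 1/0.631 ≈ 1.585.
ΔY = k × ΔG = (+£302 billion) / 0.631 ≈ +£479 billion.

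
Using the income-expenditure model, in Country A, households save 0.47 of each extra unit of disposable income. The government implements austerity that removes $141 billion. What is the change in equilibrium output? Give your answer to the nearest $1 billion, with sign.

MPC = 1 − MPS = 1 − 0.47 = 0.53.
Government-spending multiplier = 1/(1 − MPC) = 1/(1 − 0.53) = 1/0.47 ≈ 2.128.
ΔY = k × ΔG = (−$141 billion) / 0.47 = −$300 billion.

−$300 billion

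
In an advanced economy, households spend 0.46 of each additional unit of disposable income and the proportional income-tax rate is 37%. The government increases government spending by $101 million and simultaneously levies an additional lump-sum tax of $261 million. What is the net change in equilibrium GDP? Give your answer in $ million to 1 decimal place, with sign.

−$26.8 million

Expenditure multiplier = 1/(1 − c(1−t)) = 1/(1 − 0.46×0.63) = 1/0.7102 ≈ 1.408.
ΔG contributes k·ΔG = (+$101 million) / 0.7102 ≈ +$142.2 million.
ΔT of +$261 million changes first-round spending by −c·ΔT = −$120.06 million, contributing k·(−c·ΔT) = (−$120.06 million) / 0.7102 ≈ −$169.1 million.
Net ΔY = k(ΔG − c·ΔT) = (−$19.06 million) / 0.7102 ≈ −$26.8 million.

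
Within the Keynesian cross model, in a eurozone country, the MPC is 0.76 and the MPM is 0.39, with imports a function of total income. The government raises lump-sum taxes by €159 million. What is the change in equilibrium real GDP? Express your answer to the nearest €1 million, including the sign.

A lump-sum tax change of +€159 million shifts disposable income by −€159 million; first-round consumption changes by −c × ΔT = −0.76 × (+€159 million) = −€120.84 million.
Expenditure multiplier = 1/(1 − c + m) = 1/(1 − 0.76 + 0.39) = 1/0.63 ≈ 1.587.
The tax multiplier is −c × k ≈ −1.206, so ΔY = k × (−c·ΔT) = (−€120.84 million) / 0.63 ≈ −€192 million.

−€192 million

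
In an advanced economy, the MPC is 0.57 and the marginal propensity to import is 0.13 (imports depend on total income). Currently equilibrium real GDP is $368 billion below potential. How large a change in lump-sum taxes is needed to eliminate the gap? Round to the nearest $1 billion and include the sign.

−$362 billion

Spending multiplier = 1/(1 − c + m) = 1/(1 − 0.57 + 0.13) = 1/0.56 ≈ 1.786.
Tax multiplier = −c·k = −0.57/0.56 ≈ −1.018. Need ΔY = +$368 billion, so ΔT = ΔY/(−c·k) = −(+$368 billion) × 0.56 / 0.57 ≈ −$362 billion.
The government should cut lump-sum taxes by $362 billion.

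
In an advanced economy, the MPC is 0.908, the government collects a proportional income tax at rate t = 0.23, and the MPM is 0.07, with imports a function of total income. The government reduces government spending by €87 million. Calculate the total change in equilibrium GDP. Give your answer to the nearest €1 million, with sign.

−€235 million

Expenditure multiplier = 1/(1 − c(1−t) + m) = 1/(1 − 0.908×0.77 + 0.07) = 1/0.37084 ≈ 2.697.
ΔY = k × ΔG = (−€87 million) / 0.37084 ≈ −€235 million.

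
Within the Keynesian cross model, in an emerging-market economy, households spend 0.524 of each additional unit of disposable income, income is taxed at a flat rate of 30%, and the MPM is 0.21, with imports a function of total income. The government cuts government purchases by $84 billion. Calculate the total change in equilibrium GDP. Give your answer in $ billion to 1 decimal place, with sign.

Expenditure multiplier = 1/(1 − c(1−t) + m) = 1/(1 − 0.524×0.7 + 0.21) = 1/0.8432 ≈ 1.186.
ΔY = k × ΔG = (−$84 billion) / 0.8432 ≈ −$99.6 billion.

−$99.6 billion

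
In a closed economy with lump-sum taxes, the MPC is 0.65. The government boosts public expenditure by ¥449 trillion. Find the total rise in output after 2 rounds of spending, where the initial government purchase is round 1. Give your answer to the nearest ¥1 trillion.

¥741 trillion

Round 1 adds ΔG = ¥449 trillion; each later round is MPC = 0.65 times the previous.
After 2 rounds: 449 + 291.85 = ΔG·(1 − c^2)/(1 − c) = 449 × (1 − 0.4225)/0.35 ≈ ¥741 trillion.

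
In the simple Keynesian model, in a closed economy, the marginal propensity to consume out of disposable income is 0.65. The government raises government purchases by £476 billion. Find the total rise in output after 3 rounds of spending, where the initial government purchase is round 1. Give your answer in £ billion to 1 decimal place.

£986.5 billion

Round 1 adds ΔG = £476 billion; each later round is MPC = 0.65 times the previous.
After 3 rounds: 476 + 309.4 + 201.11 = ΔG·(1 − c^3)/(1 − c) = 476 × (1 − 0.274625)/0.35 ≈ £986.5 billion.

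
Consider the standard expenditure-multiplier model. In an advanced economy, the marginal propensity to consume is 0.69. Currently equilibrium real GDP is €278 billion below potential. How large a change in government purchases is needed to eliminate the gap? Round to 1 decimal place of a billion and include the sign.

+€86.2 billion

Spending multiplier = 1/(1 − MPC) = 1/(1 − 0.69) = 1/0.31 ≈ 3.226.
Need ΔY = +€278 billion, so ΔG = ΔY/k = (+€278 billion) × 0.31 ≈ +€86.2 billion.
The government should increase government purchases by €86.2 billion.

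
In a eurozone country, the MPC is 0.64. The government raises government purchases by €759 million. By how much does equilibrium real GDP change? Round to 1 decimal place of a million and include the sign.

+€2,108.3 million

Spending multiplier = 1/(1 − MPC) = 1/(1 − 0.64) = 1/0.36 ≈ 2.778.
ΔY = k × ΔG = (+€759 million) / 0.36 ≈ +€2,108.3 million.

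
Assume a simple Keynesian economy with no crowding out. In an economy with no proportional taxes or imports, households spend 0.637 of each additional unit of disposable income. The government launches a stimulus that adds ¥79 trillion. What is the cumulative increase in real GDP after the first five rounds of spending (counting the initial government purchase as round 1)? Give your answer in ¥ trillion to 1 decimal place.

¥194.8 trillion

Round 1 adds ΔG = ¥79 trillion; each later round is MPC = 0.637 times the previous.
After 5 rounds: 79 + 50.323 + 32.055751 + 20.419513387 + 13.007230027519 = ΔG·(1 − c^5)/(1 − c) = 79 × (1 − 0.104881082626957)/0.363 ≈ ¥194.8 trillion.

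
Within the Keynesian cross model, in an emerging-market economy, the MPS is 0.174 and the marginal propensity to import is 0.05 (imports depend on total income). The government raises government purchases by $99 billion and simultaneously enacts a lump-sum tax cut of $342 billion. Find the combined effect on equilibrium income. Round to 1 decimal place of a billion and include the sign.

+$1,703.1 billion

MPC = 1 − MPS = 1 − 0.174 = 0.826.
Expenditure multiplier = 1/(1 − c + m) = 1/(1 − 0.826 + 0.05) = 1/0.224 ≈ 4.464.
ΔG contributes k·ΔG = (+$99 billion) / 0.224 ≈ +$442 billion.
ΔT of −$342 billion changes first-round spending by −c·ΔT = +$282.492 billion, contributing k·(−c·ΔT) = (+$282.492 billion) / 0.224 ≈ +$1,261.1 billion.
Net ΔY = k(ΔG − c·ΔT) = (+$381.492 billion) / 0.224 ≈ +$1,703.1 billion.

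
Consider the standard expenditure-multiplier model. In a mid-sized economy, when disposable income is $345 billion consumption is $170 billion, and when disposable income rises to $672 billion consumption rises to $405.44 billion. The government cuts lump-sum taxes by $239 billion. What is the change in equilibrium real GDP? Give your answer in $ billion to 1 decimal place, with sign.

MPC = ΔC/ΔYd = (405.44 − 170)/(672 − 345) = 235.44/327 = 0.72.
A lump-sum tax change of −$239 billion shifts disposable income by +$239 billion; first-round consumption changes by −c × ΔT = −0.72 × (−$239 billion) = +$172.08 billion.
Expenditure multiplier = 1/(1 − MPC) = 1/(1 − 0.72) = 1/0.28 ≈ 3.571.
The tax multiplier is −c × k ≈ −2.571, so ΔY = k × (−c·ΔT) = (+$172.08 billion) / 0.28 ≈ +$614.6 billion.

+$614.6 billion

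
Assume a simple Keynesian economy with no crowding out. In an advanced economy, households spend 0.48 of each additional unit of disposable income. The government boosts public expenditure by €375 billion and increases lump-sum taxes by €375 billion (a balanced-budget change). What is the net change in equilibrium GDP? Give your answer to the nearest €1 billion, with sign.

Expenditure multiplier = 1/(1 − MPC) = 1/(1 − 0.48) = 1/0.52 ≈ 1.923.
ΔG contributes k·ΔG = (+€375 billion) / 0.52 ≈ +€721.2 billion.
ΔT of +€375 billion changes first-round spending by −c·ΔT = −€180 billion, contributing k·(−c·ΔT) = (−€180 billion) / 0.52 ≈ −€346.2 billion.
With ΔG = ΔT and no other leakages, the balanced-budget multiplier is 1, so ΔY = ΔG = +€375 billion.

+€375 billion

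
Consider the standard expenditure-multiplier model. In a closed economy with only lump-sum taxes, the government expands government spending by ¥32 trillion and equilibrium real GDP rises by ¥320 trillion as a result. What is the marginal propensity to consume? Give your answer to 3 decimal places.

Implied spending multiplier k = ΔY/ΔG = 320/32 = 10.
Since k = 1/(1 − MPC), MPC = 1 − 1/k = 1 − ΔG/ΔY = 1 − 32/320 = 0.900.

0.900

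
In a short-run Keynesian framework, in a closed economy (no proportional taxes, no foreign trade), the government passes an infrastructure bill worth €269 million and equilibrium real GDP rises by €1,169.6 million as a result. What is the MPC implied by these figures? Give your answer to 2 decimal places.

0.77

Implied spending multiplier k = ΔY/ΔG = 1,169.6/269 ≈ 4.348.
Since k = 1/(1 − MPC), MPC = 1 − 1/k = 1 − ΔG/ΔY = 1 − 269/1,169.6 ≈ 0.77.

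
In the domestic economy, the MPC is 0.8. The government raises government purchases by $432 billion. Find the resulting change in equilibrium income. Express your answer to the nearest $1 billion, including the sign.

+$2,160 billion

Government-spending multiplier = 1/(1 − MPC) = 1/(1 − 0.8) = 1/0.2 = 5.
ΔY = k × ΔG = (+$432 billion) / 0.2 = +$2,160 billion.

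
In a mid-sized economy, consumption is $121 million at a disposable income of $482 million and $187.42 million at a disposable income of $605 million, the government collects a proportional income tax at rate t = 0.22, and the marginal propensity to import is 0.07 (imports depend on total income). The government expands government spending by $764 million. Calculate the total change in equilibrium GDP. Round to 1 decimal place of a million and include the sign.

MPC = ΔC/ΔYd = (187.42 − 121)/(605 − 482) = 66.42/123 = 0.54.
Government-spending multiplier = 1/(1 − c(1−t) + m) = 1/(1 − 0.54×0.78 + 0.07) = 1/0.6488 ≈ 1.541.
ΔY = k × ΔG = (+$764 million) / 0.6488 ≈ +$1,177.6 million.

+$1,177.6 million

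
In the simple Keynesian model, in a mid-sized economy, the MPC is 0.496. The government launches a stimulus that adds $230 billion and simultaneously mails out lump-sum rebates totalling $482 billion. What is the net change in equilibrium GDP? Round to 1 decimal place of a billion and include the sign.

+$930.7 billion

Expenditure multiplier = 1/(1 − MPC) = 1/(1 − 0.496) = 1/0.504 ≈ 1.984.
ΔG contributes k·ΔG = (+$230 billion) / 0.504 ≈ +$456.3 billion.
ΔT of −$482 billion changes first-round spending by −c·ΔT = +$239.072 billion, contributing k·(−c·ΔT) = (+$239.072 billion) / 0.504 ≈ +$474.3 billion.
Net ΔY = k(ΔG − c·ΔT) = (+$469.072 billion) / 0.504 ≈ +$930.7 billion.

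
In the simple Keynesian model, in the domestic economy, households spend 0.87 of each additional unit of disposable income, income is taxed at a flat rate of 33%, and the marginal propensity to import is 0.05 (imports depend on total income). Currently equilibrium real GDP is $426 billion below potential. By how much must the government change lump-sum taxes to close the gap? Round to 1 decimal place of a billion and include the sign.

Spending multiplier = 1/(1 − c(1−t) + m) = 1/(1 − 0.87×0.67 + 0.05) = 1/0.4671 ≈ 2.141.
Tax multiplier = −c·k = −0.87/0.4671 ≈ −1.863. Need ΔY = +$426 billion, so ΔT = ΔY/(−c·k) = −(+$426 billion) × 0.4671 / 0.87 ≈ −$228.7 billion.
The government should cut lump-sum taxes by $228.7 billion.

−$228.7 billion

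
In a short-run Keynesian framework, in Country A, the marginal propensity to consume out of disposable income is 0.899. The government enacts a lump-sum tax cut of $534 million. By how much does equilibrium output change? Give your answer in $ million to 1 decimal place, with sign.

A lump-sum tax change of −$534 million shifts disposable income by +$534 million; first-round consumption changes by −c × ΔT = −0.899 × (−$534 million) = +$480.066 million.
Expenditure multiplier = 1/(1 − MPC) = 1/(1 − 0.899) = 1/0.101 ≈ 9.901.
The tax multiplier is −c × k ≈ −8.901, so ΔY = k × (−c·ΔT) = (+$480.066 million) / 0.101 ≈ +$4,753.1 million.

+$4,753.1 million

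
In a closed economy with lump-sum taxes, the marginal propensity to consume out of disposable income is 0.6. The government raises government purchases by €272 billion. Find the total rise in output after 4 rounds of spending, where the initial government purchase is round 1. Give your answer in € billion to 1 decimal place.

Round 1 adds ΔG = €272 billion; each later round is MPC = 0.6 times the previous.
After 4 rounds: 272 + 163.2 + 97.92 + 58.752 = ΔG·(1 − c^4)/(1 − c) = 272 × (1 − 0.1296)/0.4 ≈ €591.9 billion.

€591.9 billion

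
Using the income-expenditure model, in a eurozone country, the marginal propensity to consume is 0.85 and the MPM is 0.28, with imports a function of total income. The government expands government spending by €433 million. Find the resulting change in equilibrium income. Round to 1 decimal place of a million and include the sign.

Expenditure multiplier = 1/(1 − c + m) = 1/(1 − 0.85 + 0.28) = 1/0.43 ≈ 2.326.
ΔY = k × ΔG = (+€433 million) / 0.43 ≈ +€1,007 million.

+€1,007.0 million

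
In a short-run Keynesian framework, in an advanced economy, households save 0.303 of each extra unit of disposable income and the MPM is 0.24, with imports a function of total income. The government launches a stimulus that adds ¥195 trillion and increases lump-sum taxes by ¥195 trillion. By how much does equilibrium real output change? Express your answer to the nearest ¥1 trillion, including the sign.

+¥109 trillion

MPC = 1 − MPS = 1 − 0.303 = 0.697.
Expenditure multiplier = 1/(1 − c + m) = 1/(1 − 0.697 + 0.24) = 1/0.543 ≈ 1.842.
ΔG contributes k·ΔG = (+¥195 trillion) / 0.543 ≈ +¥359.1 trillion.
ΔT of +¥195 trillion changes first-round spending by −c·ΔT = −¥135.915 trillion, contributing k·(−c·ΔT) = (−¥135.915 trillion) / 0.543 ≈ −¥250.3 trillion.
Net ΔY = k(ΔG − c·ΔT) = (+¥59.085 trillion) / 0.543 ≈ +¥109 trillion.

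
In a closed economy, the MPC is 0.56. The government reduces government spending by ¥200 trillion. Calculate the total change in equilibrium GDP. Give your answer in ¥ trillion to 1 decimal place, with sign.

−¥454.5 trillion

Expenditure multiplier = 1/(1 − MPC) = 1/(1 − 0.56) = 1/0.44 ≈ 2.273.
ΔY = k × ΔG = (−¥200 trillion) / 0.44 ≈ −¥454.5 trillion.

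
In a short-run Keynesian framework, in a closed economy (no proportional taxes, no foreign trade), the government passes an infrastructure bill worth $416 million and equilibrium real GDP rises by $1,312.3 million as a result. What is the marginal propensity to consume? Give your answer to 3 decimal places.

Implied spending multiplier k = ΔY/ΔG = 1,312.3/416 ≈ 3.1546.
Since k = 1/(1 − MPC), MPC = 1 − 1/k = 1 − ΔG/ΔY = 1 − 416/1,312.3 ≈ 0.683.

0.683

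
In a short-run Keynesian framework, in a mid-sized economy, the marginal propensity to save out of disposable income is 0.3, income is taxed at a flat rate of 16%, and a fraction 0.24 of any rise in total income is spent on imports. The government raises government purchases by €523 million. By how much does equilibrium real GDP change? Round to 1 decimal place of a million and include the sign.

+€802.1 million

MPC = 1 − MPS = 1 − 0.3 = 0.7.
Spending multiplier = 1/(1 − c(1−t) + m) = 1/(1 − 0.7×0.84 + 0.24) = 1/0.652 ≈ 1.534.
ΔY = k × ΔG = (+€523 million) / 0.652 ≈ +€802.1 million.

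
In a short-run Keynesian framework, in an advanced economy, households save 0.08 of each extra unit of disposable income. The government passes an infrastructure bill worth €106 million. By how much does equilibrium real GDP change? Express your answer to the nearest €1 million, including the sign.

+€1,325 million

MPC = 1 − MPS = 1 − 0.08 = 0.92.
Spending multiplier = 1/(1 − MPC) = 1/(1 − 0.92) = 1/0.08 = 12.5.
ΔY = k × ΔG = (+€106 million) / 0.08 = +€1,325 million.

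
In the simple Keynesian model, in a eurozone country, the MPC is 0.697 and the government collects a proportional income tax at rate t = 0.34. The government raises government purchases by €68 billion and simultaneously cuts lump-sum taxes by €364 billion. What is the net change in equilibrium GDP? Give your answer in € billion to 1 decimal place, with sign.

+€595.8 billion

Expenditure multiplier = 1/(1 − c(1−t)) = 1/(1 − 0.697×0.66) = 1/0.53998 ≈ 1.852.
ΔG contributes k·ΔG = (+€68 billion) / 0.53998 ≈ +€125.9 billion.
ΔT of −€364 billion changes first-round spending by −c·ΔT = +€253.708 billion, contributing k·(−c·ΔT) = (+€253.708 billion) / 0.53998 ≈ +€469.8 billion.
Net ΔY = k(ΔG − c·ΔT) = (+€321.708 billion) / 0.53998 ≈ +€595.8 billion.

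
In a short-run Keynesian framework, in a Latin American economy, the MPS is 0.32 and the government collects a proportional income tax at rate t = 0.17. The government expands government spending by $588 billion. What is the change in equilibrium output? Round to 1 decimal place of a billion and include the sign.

MPC = 1 − MPS = 1 − 0.32 = 0.68.
Government-spending multiplier = 1/(1 − c(1−t)) = 1/(1 − 0.68×0.83) = 1/0.4356 ≈ 2.296.
ΔY = k × ΔG = (+$588 billion) / 0.4356 ≈ +$1,349.9 billion.

+$1,349.9 billion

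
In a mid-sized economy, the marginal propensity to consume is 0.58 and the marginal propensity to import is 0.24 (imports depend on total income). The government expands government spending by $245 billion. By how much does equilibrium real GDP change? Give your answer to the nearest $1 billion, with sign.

Spending multiplier = 1/(1 − c + m) = 1/(1 − 0.58 + 0.24) = 1/0.66 ≈ 1.515.
ΔY = k × ΔG = (+$245 billion) / 0.66 ≈ +$371 billion.

+$371 billion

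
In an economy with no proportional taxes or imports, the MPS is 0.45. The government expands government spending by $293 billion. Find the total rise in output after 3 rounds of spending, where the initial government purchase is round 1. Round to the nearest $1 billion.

$543 billion

MPC = 1 − MPS = 1 − 0.45 = 0.55.
Round 1 adds ΔG = $293 billion; each later round is MPC = 0.55 times the previous.
After 3 rounds: 293 + 161.15 + 88.6325 = ΔG·(1 − c^3)/(1 − c) = 293 × (1 − 0.166375)/0.45 ≈ $543 billion.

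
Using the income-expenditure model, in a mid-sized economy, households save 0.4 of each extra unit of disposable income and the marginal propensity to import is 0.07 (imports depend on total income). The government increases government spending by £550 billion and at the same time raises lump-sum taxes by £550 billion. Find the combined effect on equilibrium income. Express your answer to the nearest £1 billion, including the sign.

+£468 billion

MPC = 1 − MPS = 1 − 0.4 = 0.6.
Expenditure multiplier = 1/(1 − c + m) = 1/(1 − 0.6 + 0.07) = 1/0.47 ≈ 2.128.
ΔG contributes k·ΔG = (+£550 billion) / 0.47 ≈ +£1,170.2 billion.
ΔT of +£550 billion changes first-round spending by −c·ΔT = −£330 billion, contributing k·(−c·ΔT) = (−£330 billion) / 0.47 ≈ −£702.1 billion.
Net ΔY = k(ΔG − c·ΔT) = (+£220 billion) / 0.47 ≈ +£468 billion.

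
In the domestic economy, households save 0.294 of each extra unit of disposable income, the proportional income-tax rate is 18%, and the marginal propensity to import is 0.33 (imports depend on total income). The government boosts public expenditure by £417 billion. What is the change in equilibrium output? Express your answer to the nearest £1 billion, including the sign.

MPC = 1 − MPS = 1 − 0.294 = 0.706.
Spending multiplier = 1/(1 − c(1−t) + m) = 1/(1 − 0.706×0.82 + 0.33) = 1/0.75108 ≈ 1.331.
ΔY = k × ΔG = (+£417 billion) / 0.75108 ≈ +£555 billion.

+£555 billion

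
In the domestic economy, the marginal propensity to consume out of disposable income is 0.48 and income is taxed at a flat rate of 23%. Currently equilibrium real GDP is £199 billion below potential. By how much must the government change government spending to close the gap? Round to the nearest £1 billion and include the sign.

+£125 billion

Spending multiplier = 1/(1 − c(1−t)) = 1/(1 − 0.48×0.77) = 1/0.6304 ≈ 1.586.
Need ΔY = +£199 billion, so ΔG = ΔY/k = (+£199 billion) × 0.6304 ≈ +£125 billion.
The government should increase government spending by £125 billion.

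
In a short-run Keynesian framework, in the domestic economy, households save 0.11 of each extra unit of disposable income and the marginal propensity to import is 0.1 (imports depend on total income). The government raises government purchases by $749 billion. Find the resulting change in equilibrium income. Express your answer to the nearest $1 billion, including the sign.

MPC = 1 − MPS = 1 − 0.11 = 0.89.
Spending multiplier = 1/(1 − c + m) = 1/(1 − 0.89 + 0.1) = 1/0.21 ≈ 4.762.
ΔY = k × ΔG = (+$749 billion) / 0.21 ≈ +$3,567 billion.

+$3,567 billion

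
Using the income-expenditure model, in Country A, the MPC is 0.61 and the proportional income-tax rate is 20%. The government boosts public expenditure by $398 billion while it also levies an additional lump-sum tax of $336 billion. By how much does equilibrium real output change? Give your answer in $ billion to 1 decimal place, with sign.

+$377.0 billion

Expenditure multiplier = 1/(1 − c(1−t)) = 1/(1 − 0.61×0.8) = 1/0.512 ≈ 1.953.
ΔG contributes k·ΔG = (+$398 billion) / 0.512 ≈ +$777.3 billion.
ΔT of +$336 billion changes first-round spending by −c·ΔT = −$204.96 billion, contributing k·(−c·ΔT) = (−$204.96 billion) / 0.512 ≈ −$400.3 billion.
Net ΔY = k(ΔG − c·ΔT) = (+$193.04 billion) / 0.512 ≈ +$377 billion.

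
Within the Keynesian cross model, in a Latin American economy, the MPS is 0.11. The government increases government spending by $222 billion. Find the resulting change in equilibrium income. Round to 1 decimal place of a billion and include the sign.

+$2,018.2 billion

MPC = 1 − MPS = 1 − 0.11 = 0.89.
Spending multiplier = 1/(1 − MPC) = 1/(1 − 0.89) = 1/0.11 ≈ 9.091.
ΔY = k × ΔG = (+$222 billion) / 0.11 ≈ +$2,018.2 billion.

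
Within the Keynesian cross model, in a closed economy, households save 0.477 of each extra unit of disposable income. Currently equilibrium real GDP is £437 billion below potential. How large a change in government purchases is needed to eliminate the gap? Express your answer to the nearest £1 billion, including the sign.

+£208 billion

MPC = 1 − MPS = 1 − 0.477 = 0.523.
Spending multiplier = 1/(1 − MPC) = 1/(1 − 0.523) = 1/0.477 ≈ 2.096.
Need ΔY = +£437 billion, so ΔG = ΔY/k = (+£437 billion) × 0.477 ≈ +£208 billion.
The government should increase government purchases by £208 billion.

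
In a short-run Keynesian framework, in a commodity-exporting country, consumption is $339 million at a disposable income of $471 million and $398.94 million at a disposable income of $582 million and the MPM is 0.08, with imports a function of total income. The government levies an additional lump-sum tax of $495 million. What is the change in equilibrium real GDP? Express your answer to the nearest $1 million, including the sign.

−$495 million

MPC = ΔC/ΔYd = (398.94 − 339)/(582 − 471) = 59.94/111 = 0.54.
A lump-sum tax change of +$495 million shifts disposable income by −$495 million; first-round consumption changes by −c × ΔT = −0.54 × (+$495 million) = −$267.3 million.
Expenditure multiplier = 1/(1 − c + m) = 1/(1 − 0.54 + 0.08) = 1/0.54 ≈ 1.852.
The tax multiplier is −c × k = −1, so ΔY = k × (−c·ΔT) = (−$267.3 million) / 0.54 = −$495 million.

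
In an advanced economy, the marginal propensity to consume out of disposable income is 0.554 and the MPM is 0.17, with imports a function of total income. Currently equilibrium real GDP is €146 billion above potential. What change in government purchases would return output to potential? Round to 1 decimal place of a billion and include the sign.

−€89.9 billion

Spending multiplier = 1/(1 − c + m) = 1/(1 − 0.554 + 0.17) = 1/0.616 ≈ 1.623.
Need ΔY = −€146 billion, so ΔG = ΔY/k = (−€146 billion) × 0.616 ≈ −€89.9 billion.
The government should cut government purchases by €89.9 billion.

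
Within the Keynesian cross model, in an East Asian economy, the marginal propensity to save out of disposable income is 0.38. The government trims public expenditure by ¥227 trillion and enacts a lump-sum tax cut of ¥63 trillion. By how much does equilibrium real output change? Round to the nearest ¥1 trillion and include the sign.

−¥495 trillion

MPC = 1 − MPS = 1 − 0.38 = 0.62.
Expenditure multiplier = 1/(1 − MPC) = 1/(1 − 0.62) = 1/0.38 ≈ 2.632.
ΔG contributes k·ΔG = (−¥227 trillion) / 0.38 ≈ −¥597.4 trillion.
ΔT of −¥63 trillion changes first-round spending by −c·ΔT = +¥39.06 trillion, contributing k·(−c·ΔT) = (+¥39.06 trillion) / 0.38 ≈ +¥102.8 trillion.
Net ΔY = k(ΔG − c·ΔT) = (−¥187.94 trillion) / 0.38 ≈ −¥495 trillion.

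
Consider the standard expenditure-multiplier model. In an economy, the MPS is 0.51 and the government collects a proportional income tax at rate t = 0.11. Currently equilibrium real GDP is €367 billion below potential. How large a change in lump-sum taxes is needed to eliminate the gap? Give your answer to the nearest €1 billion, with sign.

MPC = 1 − MPS = 1 − 0.51 = 0.49.
Spending multiplier = 1/(1 − c(1−t)) = 1/(1 − 0.49×0.89) = 1/0.5639 ≈ 1.773.
Tax multiplier = −c·k = −0.49/0.5639 ≈ −0.869. Need ΔY = +€367 billion, so ΔT = ΔY/(−c·k) = −(+€367 billion) × 0.5639 / 0.49 ≈ −€422 billion.
The government should cut lump-sum taxes by €422 billion.

−€422 billion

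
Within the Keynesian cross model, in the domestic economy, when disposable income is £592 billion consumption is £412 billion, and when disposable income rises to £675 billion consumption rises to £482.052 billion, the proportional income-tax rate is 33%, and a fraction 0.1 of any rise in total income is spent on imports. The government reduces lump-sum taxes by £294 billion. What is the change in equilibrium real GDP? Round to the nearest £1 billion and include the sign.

+£464 billion

MPC = ΔC/ΔYd = (482.052 − 412)/(675 − 592) = 70.052/83 = 0.844.
A lump-sum tax change of −£294 billion shifts disposable income by +£294 billion; first-round consumption changes by −c × ΔT = −0.844 × (−£294 billion) = +£248.136 billion.
Expenditure multiplier = 1/(1 − c(1−t) + m) = 1/(1 − 0.844×0.67 + 0.1) = 1/0.53452 ≈ 1.871.
The tax multiplier is −c × k ≈ −1.579, so ΔY = k × (−c·ΔT) = (+£248.136 billion) / 0.53452 ≈ +£464 billion.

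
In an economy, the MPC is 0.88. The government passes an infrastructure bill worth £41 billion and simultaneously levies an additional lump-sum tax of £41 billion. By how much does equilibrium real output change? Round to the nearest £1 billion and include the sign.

+£41 billion

Expenditure multiplier = 1/(1 − MPC) = 1/(1 − 0.88) = 1/0.12 ≈ 8.333.
ΔG contributes k·ΔG = (+£41 billion) / 0.12 ≈ +£341.7 billion.
ΔT of +£41 billion changes first-round spending by −c·ΔT = −£36.08 billion, contributing k·(−c·ΔT) = (−£36.08 billion) / 0.12 ≈ −£300.7 billion.
With ΔG = ΔT and no other leakages, the balanced-budget multiplier is 1, so ΔY = ΔG = +£41 billion.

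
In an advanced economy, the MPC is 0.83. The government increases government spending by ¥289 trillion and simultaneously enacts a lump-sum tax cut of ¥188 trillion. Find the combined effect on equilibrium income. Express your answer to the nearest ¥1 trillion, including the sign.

+¥2,618 trillion

Expenditure multiplier = 1/(1 − MPC) = 1/(1 − 0.83) = 1/0.17 ≈ 5.882.
ΔG contributes k·ΔG = (+¥289 trillion) / 0.17 = +¥1,700 trillion.
ΔT of −¥188 trillion changes first-round spending by −c·ΔT = +¥156.04 trillion, contributing k·(−c·ΔT) = (+¥156.04 trillion) / 0.17 ≈ +¥917.9 trillion.
Net ΔY = k(ΔG − c·ΔT) = (+¥445.04 trillion) / 0.17 ≈ +¥2,618 trillion.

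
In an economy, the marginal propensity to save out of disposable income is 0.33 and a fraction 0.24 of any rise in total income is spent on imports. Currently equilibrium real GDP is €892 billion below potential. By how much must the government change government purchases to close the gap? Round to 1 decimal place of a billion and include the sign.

MPC = 1 − MPS = 1 − 0.33 = 0.67.
Spending multiplier = 1/(1 − c + m) = 1/(1 − 0.67 + 0.24) = 1/0.57 ≈ 1.754.
Need ΔY = +€892 billion, so ΔG = ΔY/k = (+€892 billion) × 0.57 ≈ +€508.4 billion.
The government should increase government purchases by €508.4 billion.

+€508.4 billion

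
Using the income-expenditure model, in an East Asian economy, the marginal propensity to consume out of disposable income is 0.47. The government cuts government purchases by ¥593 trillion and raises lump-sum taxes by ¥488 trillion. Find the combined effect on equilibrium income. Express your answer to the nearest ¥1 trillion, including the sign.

−¥1,552 trillion

Expenditure multiplier = 1/(1 − MPC) = 1/(1 − 0.47) = 1/0.53 ≈ 1.887.
ΔG contributes k·ΔG = (−¥593 trillion) / 0.53 ≈ −¥1,118.9 trillion.
ΔT of +¥488 trillion changes first-round spending by −c·ΔT = −¥229.36 trillion, contributing k·(−c·ΔT) = (−¥229.36 trillion) / 0.53 ≈ −¥432.8 trillion.
Net ΔY = k(ΔG − c·ΔT) = (−¥822.36 trillion) / 0.53 ≈ −¥1,552 trillion.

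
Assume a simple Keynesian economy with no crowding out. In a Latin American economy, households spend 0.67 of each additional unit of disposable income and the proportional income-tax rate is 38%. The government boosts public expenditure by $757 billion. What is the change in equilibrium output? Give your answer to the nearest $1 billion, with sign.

Spending multiplier = 1/(1 − c(1−t)) = 1/(1 − 0.67×0.62) = 1/0.5846 ≈ 1.711.
ΔY = k × ΔG = (+$757 billion) / 0.5846 ≈ +$1,295 billion.

+$1,295 billion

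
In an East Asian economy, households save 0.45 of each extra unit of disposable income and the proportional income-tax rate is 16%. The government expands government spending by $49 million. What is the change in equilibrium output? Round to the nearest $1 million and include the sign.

+$91 million

MPC = 1 − MPS = 1 − 0.45 = 0.55.
Expenditure multiplier = 1/(1 − c(1−t)) = 1/(1 − 0.55×0.84) = 1/0.538 ≈ 1.859.
ΔY = k × ΔG = (+$49 million) / 0.538 ≈ +$91 million.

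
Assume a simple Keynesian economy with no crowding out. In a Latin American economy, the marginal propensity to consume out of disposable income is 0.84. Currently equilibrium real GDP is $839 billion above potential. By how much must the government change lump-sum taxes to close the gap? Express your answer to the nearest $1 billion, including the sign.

+$160 billion

Spending multiplier = 1/(1 − MPC) = 1/(1 − 0.84) = 1/0.16 = 6.25.
Tax multiplier = −c·k = −0.84/0.16 = −5.25. Need ΔY = −$839 billion, so ΔT = ΔY/(−c·k) = −(−$839 billion) × 0.16 / 0.84 ≈ +$160 billion.
The government should raise lump-sum taxes by $160 billion.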